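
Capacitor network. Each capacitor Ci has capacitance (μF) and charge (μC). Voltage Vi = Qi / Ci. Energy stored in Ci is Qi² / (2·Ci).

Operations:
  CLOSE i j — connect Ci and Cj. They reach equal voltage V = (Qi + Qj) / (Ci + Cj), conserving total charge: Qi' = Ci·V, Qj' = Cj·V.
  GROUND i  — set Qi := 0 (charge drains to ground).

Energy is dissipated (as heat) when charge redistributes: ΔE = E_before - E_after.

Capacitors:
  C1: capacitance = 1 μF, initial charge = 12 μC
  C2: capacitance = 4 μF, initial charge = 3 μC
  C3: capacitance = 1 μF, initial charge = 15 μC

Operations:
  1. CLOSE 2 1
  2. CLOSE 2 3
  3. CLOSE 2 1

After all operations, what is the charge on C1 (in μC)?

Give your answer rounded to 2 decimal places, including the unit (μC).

Initial: C1(1μF, Q=12μC, V=12.00V), C2(4μF, Q=3μC, V=0.75V), C3(1μF, Q=15μC, V=15.00V)
Op 1: CLOSE 2-1: Q_total=15.00, C_total=5.00, V=3.00; Q2=12.00, Q1=3.00; dissipated=50.625
Op 2: CLOSE 2-3: Q_total=27.00, C_total=5.00, V=5.40; Q2=21.60, Q3=5.40; dissipated=57.600
Op 3: CLOSE 2-1: Q_total=24.60, C_total=5.00, V=4.92; Q2=19.68, Q1=4.92; dissipated=2.304
Final charges: Q1=4.92, Q2=19.68, Q3=5.40

Answer: 4.92 μC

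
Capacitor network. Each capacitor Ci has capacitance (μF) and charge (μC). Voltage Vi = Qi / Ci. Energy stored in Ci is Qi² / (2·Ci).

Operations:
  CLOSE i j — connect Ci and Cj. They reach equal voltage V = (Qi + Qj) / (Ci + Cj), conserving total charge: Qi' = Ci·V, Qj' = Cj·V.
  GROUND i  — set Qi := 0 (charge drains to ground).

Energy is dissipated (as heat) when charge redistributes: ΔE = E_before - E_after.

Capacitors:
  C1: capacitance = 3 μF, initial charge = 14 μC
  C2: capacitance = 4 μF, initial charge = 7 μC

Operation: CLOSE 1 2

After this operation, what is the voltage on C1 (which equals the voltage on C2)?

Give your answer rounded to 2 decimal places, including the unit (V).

Answer: 3.00 V

Derivation:
Initial: C1(3μF, Q=14μC, V=4.67V), C2(4μF, Q=7μC, V=1.75V)
Op 1: CLOSE 1-2: Q_total=21.00, C_total=7.00, V=3.00; Q1=9.00, Q2=12.00; dissipated=7.292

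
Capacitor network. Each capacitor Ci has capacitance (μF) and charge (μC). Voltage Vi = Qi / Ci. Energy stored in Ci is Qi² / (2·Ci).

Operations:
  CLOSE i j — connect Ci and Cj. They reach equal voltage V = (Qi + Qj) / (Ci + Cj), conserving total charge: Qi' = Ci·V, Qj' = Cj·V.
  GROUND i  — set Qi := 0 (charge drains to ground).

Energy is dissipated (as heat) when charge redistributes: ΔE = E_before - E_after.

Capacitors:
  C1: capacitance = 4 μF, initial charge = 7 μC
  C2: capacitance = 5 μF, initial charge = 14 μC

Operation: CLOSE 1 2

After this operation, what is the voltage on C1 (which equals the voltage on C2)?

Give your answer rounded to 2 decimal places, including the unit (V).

Initial: C1(4μF, Q=7μC, V=1.75V), C2(5μF, Q=14μC, V=2.80V)
Op 1: CLOSE 1-2: Q_total=21.00, C_total=9.00, V=2.33; Q1=9.33, Q2=11.67; dissipated=1.225

Answer: 2.33 V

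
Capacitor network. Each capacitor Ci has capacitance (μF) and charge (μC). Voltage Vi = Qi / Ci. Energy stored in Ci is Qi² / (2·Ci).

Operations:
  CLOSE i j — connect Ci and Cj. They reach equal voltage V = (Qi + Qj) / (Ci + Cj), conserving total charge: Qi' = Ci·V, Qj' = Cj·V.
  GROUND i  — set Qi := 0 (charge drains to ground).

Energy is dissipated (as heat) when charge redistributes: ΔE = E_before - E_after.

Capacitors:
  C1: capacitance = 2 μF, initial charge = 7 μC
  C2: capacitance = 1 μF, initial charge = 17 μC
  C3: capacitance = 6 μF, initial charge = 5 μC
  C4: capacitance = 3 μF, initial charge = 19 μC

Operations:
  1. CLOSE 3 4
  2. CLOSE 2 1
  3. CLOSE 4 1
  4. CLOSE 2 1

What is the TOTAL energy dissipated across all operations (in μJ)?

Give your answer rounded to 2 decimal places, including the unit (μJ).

Initial: C1(2μF, Q=7μC, V=3.50V), C2(1μF, Q=17μC, V=17.00V), C3(6μF, Q=5μC, V=0.83V), C4(3μF, Q=19μC, V=6.33V)
Op 1: CLOSE 3-4: Q_total=24.00, C_total=9.00, V=2.67; Q3=16.00, Q4=8.00; dissipated=30.250
Op 2: CLOSE 2-1: Q_total=24.00, C_total=3.00, V=8.00; Q2=8.00, Q1=16.00; dissipated=60.750
Op 3: CLOSE 4-1: Q_total=24.00, C_total=5.00, V=4.80; Q4=14.40, Q1=9.60; dissipated=17.067
Op 4: CLOSE 2-1: Q_total=17.60, C_total=3.00, V=5.87; Q2=5.87, Q1=11.73; dissipated=3.413
Total dissipated: 111.480 μJ

Answer: 111.48 μJ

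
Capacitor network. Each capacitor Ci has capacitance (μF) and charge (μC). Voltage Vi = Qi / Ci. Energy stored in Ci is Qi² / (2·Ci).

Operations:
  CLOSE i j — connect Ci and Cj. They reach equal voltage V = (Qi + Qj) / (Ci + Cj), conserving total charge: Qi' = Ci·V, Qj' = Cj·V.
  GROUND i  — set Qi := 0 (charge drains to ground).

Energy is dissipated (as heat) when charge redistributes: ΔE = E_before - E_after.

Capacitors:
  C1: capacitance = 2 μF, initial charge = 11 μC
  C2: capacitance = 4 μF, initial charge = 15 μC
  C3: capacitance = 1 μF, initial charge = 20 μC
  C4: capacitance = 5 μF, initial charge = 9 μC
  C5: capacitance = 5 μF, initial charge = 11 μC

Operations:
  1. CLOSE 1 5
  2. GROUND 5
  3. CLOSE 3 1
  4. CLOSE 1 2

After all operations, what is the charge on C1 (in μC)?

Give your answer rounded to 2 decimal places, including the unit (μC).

Answer: 10.84 μC

Derivation:
Initial: C1(2μF, Q=11μC, V=5.50V), C2(4μF, Q=15μC, V=3.75V), C3(1μF, Q=20μC, V=20.00V), C4(5μF, Q=9μC, V=1.80V), C5(5μF, Q=11μC, V=2.20V)
Op 1: CLOSE 1-5: Q_total=22.00, C_total=7.00, V=3.14; Q1=6.29, Q5=15.71; dissipated=7.779
Op 2: GROUND 5: Q5=0; energy lost=24.694
Op 3: CLOSE 3-1: Q_total=26.29, C_total=3.00, V=8.76; Q3=8.76, Q1=17.52; dissipated=94.721
Op 4: CLOSE 1-2: Q_total=32.52, C_total=6.00, V=5.42; Q1=10.84, Q2=21.68; dissipated=16.746
Final charges: Q1=10.84, Q2=21.68, Q3=8.76, Q4=9.00, Q5=0.00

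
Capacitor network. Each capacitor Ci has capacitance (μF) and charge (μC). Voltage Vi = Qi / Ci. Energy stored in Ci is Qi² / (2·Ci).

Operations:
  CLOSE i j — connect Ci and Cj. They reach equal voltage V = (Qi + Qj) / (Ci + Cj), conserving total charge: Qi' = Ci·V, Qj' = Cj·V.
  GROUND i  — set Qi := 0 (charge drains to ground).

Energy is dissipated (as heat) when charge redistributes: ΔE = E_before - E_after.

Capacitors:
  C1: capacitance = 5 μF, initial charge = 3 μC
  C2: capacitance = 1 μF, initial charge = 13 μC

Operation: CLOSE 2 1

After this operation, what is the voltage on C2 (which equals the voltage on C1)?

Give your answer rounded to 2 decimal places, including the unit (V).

Initial: C1(5μF, Q=3μC, V=0.60V), C2(1μF, Q=13μC, V=13.00V)
Op 1: CLOSE 2-1: Q_total=16.00, C_total=6.00, V=2.67; Q2=2.67, Q1=13.33; dissipated=64.067

Answer: 2.67 V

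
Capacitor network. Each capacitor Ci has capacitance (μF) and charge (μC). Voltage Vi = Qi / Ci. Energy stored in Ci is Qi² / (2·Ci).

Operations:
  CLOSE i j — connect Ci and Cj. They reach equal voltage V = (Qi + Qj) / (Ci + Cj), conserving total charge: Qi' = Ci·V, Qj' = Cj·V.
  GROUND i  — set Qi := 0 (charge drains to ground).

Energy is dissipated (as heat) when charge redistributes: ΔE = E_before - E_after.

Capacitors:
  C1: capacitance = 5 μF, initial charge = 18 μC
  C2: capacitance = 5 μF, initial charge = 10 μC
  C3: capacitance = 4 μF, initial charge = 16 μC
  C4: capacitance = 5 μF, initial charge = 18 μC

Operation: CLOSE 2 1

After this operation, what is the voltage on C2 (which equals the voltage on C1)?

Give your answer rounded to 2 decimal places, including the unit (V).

Initial: C1(5μF, Q=18μC, V=3.60V), C2(5μF, Q=10μC, V=2.00V), C3(4μF, Q=16μC, V=4.00V), C4(5μF, Q=18μC, V=3.60V)
Op 1: CLOSE 2-1: Q_total=28.00, C_total=10.00, V=2.80; Q2=14.00, Q1=14.00; dissipated=3.200

Answer: 2.80 V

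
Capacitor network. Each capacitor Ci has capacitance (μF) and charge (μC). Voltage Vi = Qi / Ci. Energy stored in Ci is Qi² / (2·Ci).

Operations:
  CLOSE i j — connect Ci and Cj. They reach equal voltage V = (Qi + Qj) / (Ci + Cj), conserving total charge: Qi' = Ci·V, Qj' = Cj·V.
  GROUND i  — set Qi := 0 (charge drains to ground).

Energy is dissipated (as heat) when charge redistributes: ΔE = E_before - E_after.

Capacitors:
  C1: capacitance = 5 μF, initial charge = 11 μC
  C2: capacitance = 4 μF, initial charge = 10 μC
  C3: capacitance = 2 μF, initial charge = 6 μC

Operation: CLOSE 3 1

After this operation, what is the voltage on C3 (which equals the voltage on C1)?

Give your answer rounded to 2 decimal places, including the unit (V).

Initial: C1(5μF, Q=11μC, V=2.20V), C2(4μF, Q=10μC, V=2.50V), C3(2μF, Q=6μC, V=3.00V)
Op 1: CLOSE 3-1: Q_total=17.00, C_total=7.00, V=2.43; Q3=4.86, Q1=12.14; dissipated=0.457

Answer: 2.43 V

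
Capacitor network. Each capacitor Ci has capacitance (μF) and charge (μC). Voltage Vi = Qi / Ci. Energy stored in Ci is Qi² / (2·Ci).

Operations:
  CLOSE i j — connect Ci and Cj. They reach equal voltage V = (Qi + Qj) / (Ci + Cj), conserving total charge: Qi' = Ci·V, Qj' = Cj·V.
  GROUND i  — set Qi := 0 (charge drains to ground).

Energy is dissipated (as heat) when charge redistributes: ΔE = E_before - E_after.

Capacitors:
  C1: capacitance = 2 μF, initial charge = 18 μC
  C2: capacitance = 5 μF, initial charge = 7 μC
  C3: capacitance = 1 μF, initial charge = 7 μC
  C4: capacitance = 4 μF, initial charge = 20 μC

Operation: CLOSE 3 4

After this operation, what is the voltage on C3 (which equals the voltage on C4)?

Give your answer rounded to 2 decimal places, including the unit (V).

Answer: 5.40 V

Derivation:
Initial: C1(2μF, Q=18μC, V=9.00V), C2(5μF, Q=7μC, V=1.40V), C3(1μF, Q=7μC, V=7.00V), C4(4μF, Q=20μC, V=5.00V)
Op 1: CLOSE 3-4: Q_total=27.00, C_total=5.00, V=5.40; Q3=5.40, Q4=21.60; dissipated=1.600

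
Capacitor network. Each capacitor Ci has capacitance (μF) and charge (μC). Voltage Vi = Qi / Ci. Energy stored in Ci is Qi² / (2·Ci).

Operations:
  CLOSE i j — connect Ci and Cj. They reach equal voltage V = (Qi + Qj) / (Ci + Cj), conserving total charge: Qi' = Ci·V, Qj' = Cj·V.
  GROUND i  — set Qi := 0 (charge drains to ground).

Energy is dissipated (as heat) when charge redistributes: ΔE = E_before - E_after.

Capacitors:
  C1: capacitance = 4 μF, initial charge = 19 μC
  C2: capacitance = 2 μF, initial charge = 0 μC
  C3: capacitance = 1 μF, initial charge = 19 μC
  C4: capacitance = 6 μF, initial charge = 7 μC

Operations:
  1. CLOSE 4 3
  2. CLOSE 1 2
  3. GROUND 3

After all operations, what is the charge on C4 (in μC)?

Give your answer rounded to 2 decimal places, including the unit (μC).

Initial: C1(4μF, Q=19μC, V=4.75V), C2(2μF, Q=0μC, V=0.00V), C3(1μF, Q=19μC, V=19.00V), C4(6μF, Q=7μC, V=1.17V)
Op 1: CLOSE 4-3: Q_total=26.00, C_total=7.00, V=3.71; Q4=22.29, Q3=3.71; dissipated=136.298
Op 2: CLOSE 1-2: Q_total=19.00, C_total=6.00, V=3.17; Q1=12.67, Q2=6.33; dissipated=15.042
Op 3: GROUND 3: Q3=0; energy lost=6.898
Final charges: Q1=12.67, Q2=6.33, Q3=0.00, Q4=22.29

Answer: 22.29 μC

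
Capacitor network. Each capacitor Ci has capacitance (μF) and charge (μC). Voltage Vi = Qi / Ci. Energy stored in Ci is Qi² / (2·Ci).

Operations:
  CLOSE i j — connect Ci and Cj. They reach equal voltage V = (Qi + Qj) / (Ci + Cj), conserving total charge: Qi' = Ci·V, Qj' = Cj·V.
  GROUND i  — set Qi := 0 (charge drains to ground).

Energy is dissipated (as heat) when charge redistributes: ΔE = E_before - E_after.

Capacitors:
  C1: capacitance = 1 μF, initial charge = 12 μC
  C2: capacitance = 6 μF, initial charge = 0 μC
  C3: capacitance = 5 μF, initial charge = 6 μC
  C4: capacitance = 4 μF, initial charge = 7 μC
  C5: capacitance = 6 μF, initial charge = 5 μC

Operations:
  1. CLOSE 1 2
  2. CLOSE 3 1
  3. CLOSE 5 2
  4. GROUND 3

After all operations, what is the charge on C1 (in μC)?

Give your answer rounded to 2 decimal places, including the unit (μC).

Answer: 1.29 μC

Derivation:
Initial: C1(1μF, Q=12μC, V=12.00V), C2(6μF, Q=0μC, V=0.00V), C3(5μF, Q=6μC, V=1.20V), C4(4μF, Q=7μC, V=1.75V), C5(6μF, Q=5μC, V=0.83V)
Op 1: CLOSE 1-2: Q_total=12.00, C_total=7.00, V=1.71; Q1=1.71, Q2=10.29; dissipated=61.714
Op 2: CLOSE 3-1: Q_total=7.71, C_total=6.00, V=1.29; Q3=6.43, Q1=1.29; dissipated=0.110
Op 3: CLOSE 5-2: Q_total=15.29, C_total=12.00, V=1.27; Q5=7.64, Q2=7.64; dissipated=1.164
Op 4: GROUND 3: Q3=0; energy lost=4.133
Final charges: Q1=1.29, Q2=7.64, Q3=0.00, Q4=7.00, Q5=7.64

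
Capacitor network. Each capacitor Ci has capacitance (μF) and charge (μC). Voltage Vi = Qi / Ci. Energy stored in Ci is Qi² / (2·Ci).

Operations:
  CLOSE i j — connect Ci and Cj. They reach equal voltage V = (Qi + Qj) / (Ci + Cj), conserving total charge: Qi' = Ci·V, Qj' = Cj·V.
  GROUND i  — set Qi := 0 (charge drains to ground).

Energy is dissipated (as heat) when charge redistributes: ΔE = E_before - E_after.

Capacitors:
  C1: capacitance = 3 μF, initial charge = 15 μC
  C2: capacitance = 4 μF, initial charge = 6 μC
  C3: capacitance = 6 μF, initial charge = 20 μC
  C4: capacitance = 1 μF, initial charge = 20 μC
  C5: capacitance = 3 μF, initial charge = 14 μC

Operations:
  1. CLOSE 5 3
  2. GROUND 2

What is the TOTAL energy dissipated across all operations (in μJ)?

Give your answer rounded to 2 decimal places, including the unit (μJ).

Initial: C1(3μF, Q=15μC, V=5.00V), C2(4μF, Q=6μC, V=1.50V), C3(6μF, Q=20μC, V=3.33V), C4(1μF, Q=20μC, V=20.00V), C5(3μF, Q=14μC, V=4.67V)
Op 1: CLOSE 5-3: Q_total=34.00, C_total=9.00, V=3.78; Q5=11.33, Q3=22.67; dissipated=1.778
Op 2: GROUND 2: Q2=0; energy lost=4.500
Total dissipated: 6.278 μJ

Answer: 6.28 μJ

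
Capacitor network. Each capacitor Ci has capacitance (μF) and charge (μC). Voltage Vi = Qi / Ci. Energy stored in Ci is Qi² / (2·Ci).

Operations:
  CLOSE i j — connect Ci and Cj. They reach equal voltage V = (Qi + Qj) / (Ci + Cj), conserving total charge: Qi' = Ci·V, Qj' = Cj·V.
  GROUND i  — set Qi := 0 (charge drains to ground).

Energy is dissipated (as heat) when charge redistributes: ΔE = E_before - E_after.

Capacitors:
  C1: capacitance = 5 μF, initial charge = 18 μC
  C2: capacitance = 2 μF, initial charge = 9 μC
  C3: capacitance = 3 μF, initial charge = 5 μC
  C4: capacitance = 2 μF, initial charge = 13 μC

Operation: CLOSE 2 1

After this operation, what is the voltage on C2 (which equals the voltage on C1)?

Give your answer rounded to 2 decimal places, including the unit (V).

Initial: C1(5μF, Q=18μC, V=3.60V), C2(2μF, Q=9μC, V=4.50V), C3(3μF, Q=5μC, V=1.67V), C4(2μF, Q=13μC, V=6.50V)
Op 1: CLOSE 2-1: Q_total=27.00, C_total=7.00, V=3.86; Q2=7.71, Q1=19.29; dissipated=0.579

Answer: 3.86 V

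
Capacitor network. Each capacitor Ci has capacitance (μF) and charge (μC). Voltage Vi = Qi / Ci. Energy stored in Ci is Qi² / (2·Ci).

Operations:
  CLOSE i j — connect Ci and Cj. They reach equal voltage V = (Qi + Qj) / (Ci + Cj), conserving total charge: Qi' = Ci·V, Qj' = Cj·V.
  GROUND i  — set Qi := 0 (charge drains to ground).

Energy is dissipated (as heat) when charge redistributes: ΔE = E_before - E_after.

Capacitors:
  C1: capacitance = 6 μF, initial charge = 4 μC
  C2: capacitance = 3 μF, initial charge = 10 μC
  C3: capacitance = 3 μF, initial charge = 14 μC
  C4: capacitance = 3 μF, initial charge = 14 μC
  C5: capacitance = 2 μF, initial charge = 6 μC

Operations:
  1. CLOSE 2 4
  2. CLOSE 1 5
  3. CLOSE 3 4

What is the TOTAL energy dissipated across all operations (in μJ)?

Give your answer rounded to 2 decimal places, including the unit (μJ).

Answer: 5.75 μJ

Derivation:
Initial: C1(6μF, Q=4μC, V=0.67V), C2(3μF, Q=10μC, V=3.33V), C3(3μF, Q=14μC, V=4.67V), C4(3μF, Q=14μC, V=4.67V), C5(2μF, Q=6μC, V=3.00V)
Op 1: CLOSE 2-4: Q_total=24.00, C_total=6.00, V=4.00; Q2=12.00, Q4=12.00; dissipated=1.333
Op 2: CLOSE 1-5: Q_total=10.00, C_total=8.00, V=1.25; Q1=7.50, Q5=2.50; dissipated=4.083
Op 3: CLOSE 3-4: Q_total=26.00, C_total=6.00, V=4.33; Q3=13.00, Q4=13.00; dissipated=0.333
Total dissipated: 5.750 μJ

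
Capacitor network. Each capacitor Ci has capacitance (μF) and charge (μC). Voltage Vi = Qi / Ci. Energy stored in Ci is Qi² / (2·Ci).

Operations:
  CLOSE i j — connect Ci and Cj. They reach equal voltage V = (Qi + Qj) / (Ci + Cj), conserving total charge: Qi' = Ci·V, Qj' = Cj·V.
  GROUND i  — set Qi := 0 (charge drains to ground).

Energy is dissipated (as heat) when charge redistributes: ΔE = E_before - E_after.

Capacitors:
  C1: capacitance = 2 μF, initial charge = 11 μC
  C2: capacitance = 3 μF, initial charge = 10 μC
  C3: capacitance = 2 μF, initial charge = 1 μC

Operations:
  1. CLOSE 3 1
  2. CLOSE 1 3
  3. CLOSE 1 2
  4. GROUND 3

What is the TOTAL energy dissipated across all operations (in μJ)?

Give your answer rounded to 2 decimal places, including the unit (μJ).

Answer: 21.57 μJ

Derivation:
Initial: C1(2μF, Q=11μC, V=5.50V), C2(3μF, Q=10μC, V=3.33V), C3(2μF, Q=1μC, V=0.50V)
Op 1: CLOSE 3-1: Q_total=12.00, C_total=4.00, V=3.00; Q3=6.00, Q1=6.00; dissipated=12.500
Op 2: CLOSE 1-3: Q_total=12.00, C_total=4.00, V=3.00; Q1=6.00, Q3=6.00; dissipated=0.000
Op 3: CLOSE 1-2: Q_total=16.00, C_total=5.00, V=3.20; Q1=6.40, Q2=9.60; dissipated=0.067
Op 4: GROUND 3: Q3=0; energy lost=9.000
Total dissipated: 21.567 μJ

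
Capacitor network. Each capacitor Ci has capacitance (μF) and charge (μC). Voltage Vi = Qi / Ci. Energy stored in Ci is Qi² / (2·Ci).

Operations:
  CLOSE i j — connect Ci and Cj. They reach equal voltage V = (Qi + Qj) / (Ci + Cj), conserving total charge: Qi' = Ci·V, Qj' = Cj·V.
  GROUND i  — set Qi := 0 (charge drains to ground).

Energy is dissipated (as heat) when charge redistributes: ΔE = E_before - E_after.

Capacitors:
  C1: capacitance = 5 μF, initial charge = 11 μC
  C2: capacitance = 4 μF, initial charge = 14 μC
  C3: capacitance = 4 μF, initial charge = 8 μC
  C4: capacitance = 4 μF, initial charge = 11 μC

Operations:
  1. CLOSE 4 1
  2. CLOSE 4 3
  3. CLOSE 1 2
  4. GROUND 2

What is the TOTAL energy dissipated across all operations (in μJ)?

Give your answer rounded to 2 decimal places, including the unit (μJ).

Initial: C1(5μF, Q=11μC, V=2.20V), C2(4μF, Q=14μC, V=3.50V), C3(4μF, Q=8μC, V=2.00V), C4(4μF, Q=11μC, V=2.75V)
Op 1: CLOSE 4-1: Q_total=22.00, C_total=9.00, V=2.44; Q4=9.78, Q1=12.22; dissipated=0.336
Op 2: CLOSE 4-3: Q_total=17.78, C_total=8.00, V=2.22; Q4=8.89, Q3=8.89; dissipated=0.198
Op 3: CLOSE 1-2: Q_total=26.22, C_total=9.00, V=2.91; Q1=14.57, Q2=11.65; dissipated=1.238
Op 4: GROUND 2: Q2=0; energy lost=16.978
Total dissipated: 18.750 μJ

Answer: 18.75 μJ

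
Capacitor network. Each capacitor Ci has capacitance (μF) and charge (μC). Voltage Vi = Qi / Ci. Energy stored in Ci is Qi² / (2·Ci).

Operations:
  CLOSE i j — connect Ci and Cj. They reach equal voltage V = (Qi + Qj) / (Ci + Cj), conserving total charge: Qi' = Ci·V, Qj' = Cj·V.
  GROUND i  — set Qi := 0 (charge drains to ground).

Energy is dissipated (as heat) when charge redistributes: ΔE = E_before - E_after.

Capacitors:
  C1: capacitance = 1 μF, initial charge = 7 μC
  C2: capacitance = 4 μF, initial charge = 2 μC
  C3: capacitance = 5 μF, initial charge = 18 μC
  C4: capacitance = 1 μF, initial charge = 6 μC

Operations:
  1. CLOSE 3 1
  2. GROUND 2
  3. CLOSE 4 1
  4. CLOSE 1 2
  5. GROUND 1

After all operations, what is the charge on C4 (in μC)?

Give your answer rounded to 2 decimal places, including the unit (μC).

Answer: 5.08 μC

Derivation:
Initial: C1(1μF, Q=7μC, V=7.00V), C2(4μF, Q=2μC, V=0.50V), C3(5μF, Q=18μC, V=3.60V), C4(1μF, Q=6μC, V=6.00V)
Op 1: CLOSE 3-1: Q_total=25.00, C_total=6.00, V=4.17; Q3=20.83, Q1=4.17; dissipated=4.817
Op 2: GROUND 2: Q2=0; energy lost=0.500
Op 3: CLOSE 4-1: Q_total=10.17, C_total=2.00, V=5.08; Q4=5.08, Q1=5.08; dissipated=0.840
Op 4: CLOSE 1-2: Q_total=5.08, C_total=5.00, V=1.02; Q1=1.02, Q2=4.07; dissipated=10.336
Op 5: GROUND 1: Q1=0; energy lost=0.517
Final charges: Q1=0.00, Q2=4.07, Q3=20.83, Q4=5.08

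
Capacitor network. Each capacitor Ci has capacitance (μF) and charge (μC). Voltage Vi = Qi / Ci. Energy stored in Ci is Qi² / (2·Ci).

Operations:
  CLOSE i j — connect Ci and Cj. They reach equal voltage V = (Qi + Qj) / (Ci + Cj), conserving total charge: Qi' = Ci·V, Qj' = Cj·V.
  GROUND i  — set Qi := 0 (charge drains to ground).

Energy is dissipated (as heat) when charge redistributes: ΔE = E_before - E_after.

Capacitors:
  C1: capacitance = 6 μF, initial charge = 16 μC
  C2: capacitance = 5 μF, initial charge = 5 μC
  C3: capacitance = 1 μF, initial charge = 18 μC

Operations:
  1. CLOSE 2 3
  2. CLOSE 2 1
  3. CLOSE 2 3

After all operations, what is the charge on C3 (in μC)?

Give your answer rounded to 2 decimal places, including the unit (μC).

Initial: C1(6μF, Q=16μC, V=2.67V), C2(5μF, Q=5μC, V=1.00V), C3(1μF, Q=18μC, V=18.00V)
Op 1: CLOSE 2-3: Q_total=23.00, C_total=6.00, V=3.83; Q2=19.17, Q3=3.83; dissipated=120.417
Op 2: CLOSE 2-1: Q_total=35.17, C_total=11.00, V=3.20; Q2=15.98, Q1=19.18; dissipated=1.856
Op 3: CLOSE 2-3: Q_total=19.82, C_total=6.00, V=3.30; Q2=16.52, Q3=3.30; dissipated=0.169
Final charges: Q1=19.18, Q2=16.52, Q3=3.30

Answer: 3.30 μC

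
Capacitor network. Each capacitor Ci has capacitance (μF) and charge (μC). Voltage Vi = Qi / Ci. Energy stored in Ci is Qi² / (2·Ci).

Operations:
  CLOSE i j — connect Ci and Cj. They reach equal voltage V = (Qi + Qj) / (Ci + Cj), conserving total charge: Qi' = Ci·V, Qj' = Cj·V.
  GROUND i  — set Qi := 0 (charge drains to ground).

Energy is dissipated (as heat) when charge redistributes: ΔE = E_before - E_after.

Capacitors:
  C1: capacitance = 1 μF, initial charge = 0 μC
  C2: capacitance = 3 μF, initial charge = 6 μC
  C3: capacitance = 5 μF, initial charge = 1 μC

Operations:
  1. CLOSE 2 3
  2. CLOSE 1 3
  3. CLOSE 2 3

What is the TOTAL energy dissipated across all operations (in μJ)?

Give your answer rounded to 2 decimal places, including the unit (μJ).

Answer: 3.38 μJ

Derivation:
Initial: C1(1μF, Q=0μC, V=0.00V), C2(3μF, Q=6μC, V=2.00V), C3(5μF, Q=1μC, V=0.20V)
Op 1: CLOSE 2-3: Q_total=7.00, C_total=8.00, V=0.88; Q2=2.62, Q3=4.38; dissipated=3.038
Op 2: CLOSE 1-3: Q_total=4.38, C_total=6.00, V=0.73; Q1=0.73, Q3=3.65; dissipated=0.319
Op 3: CLOSE 2-3: Q_total=6.27, C_total=8.00, V=0.78; Q2=2.35, Q3=3.92; dissipated=0.020
Total dissipated: 3.376 μJ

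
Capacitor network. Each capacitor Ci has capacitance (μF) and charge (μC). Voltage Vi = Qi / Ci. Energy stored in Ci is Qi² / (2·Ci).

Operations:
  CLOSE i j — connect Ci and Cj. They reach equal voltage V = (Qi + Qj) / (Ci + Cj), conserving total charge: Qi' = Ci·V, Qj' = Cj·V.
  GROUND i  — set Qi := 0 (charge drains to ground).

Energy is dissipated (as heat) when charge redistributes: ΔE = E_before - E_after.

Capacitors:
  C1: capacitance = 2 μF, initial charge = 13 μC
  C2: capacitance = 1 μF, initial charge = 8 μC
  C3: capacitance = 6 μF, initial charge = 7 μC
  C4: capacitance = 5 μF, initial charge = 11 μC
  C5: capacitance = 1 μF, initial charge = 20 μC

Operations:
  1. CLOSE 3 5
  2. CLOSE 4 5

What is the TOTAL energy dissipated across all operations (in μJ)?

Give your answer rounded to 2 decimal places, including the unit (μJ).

Initial: C1(2μF, Q=13μC, V=6.50V), C2(1μF, Q=8μC, V=8.00V), C3(6μF, Q=7μC, V=1.17V), C4(5μF, Q=11μC, V=2.20V), C5(1μF, Q=20μC, V=20.00V)
Op 1: CLOSE 3-5: Q_total=27.00, C_total=7.00, V=3.86; Q3=23.14, Q5=3.86; dissipated=152.012
Op 2: CLOSE 4-5: Q_total=14.86, C_total=6.00, V=2.48; Q4=12.38, Q5=2.48; dissipated=1.144
Total dissipated: 153.156 μJ

Answer: 153.16 μJ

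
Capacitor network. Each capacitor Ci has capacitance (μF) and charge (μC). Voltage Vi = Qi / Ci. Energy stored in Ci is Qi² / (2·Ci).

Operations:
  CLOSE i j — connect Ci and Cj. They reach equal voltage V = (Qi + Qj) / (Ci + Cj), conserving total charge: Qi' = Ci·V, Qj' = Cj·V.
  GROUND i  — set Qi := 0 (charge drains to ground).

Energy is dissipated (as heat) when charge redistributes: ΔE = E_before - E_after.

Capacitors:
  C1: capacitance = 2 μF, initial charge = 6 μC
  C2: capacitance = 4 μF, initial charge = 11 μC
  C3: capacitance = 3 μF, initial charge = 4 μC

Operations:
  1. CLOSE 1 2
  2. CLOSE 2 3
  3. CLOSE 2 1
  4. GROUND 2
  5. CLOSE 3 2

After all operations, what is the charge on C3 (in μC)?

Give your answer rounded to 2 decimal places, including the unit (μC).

Initial: C1(2μF, Q=6μC, V=3.00V), C2(4μF, Q=11μC, V=2.75V), C3(3μF, Q=4μC, V=1.33V)
Op 1: CLOSE 1-2: Q_total=17.00, C_total=6.00, V=2.83; Q1=5.67, Q2=11.33; dissipated=0.042
Op 2: CLOSE 2-3: Q_total=15.33, C_total=7.00, V=2.19; Q2=8.76, Q3=6.57; dissipated=1.929
Op 3: CLOSE 2-1: Q_total=14.43, C_total=6.00, V=2.40; Q2=9.62, Q1=4.81; dissipated=0.276
Op 4: GROUND 2: Q2=0; energy lost=11.566
Op 5: CLOSE 3-2: Q_total=6.57, C_total=7.00, V=0.94; Q3=2.82, Q2=3.76; dissipated=4.113
Final charges: Q1=4.81, Q2=3.76, Q3=2.82

Answer: 2.82 μC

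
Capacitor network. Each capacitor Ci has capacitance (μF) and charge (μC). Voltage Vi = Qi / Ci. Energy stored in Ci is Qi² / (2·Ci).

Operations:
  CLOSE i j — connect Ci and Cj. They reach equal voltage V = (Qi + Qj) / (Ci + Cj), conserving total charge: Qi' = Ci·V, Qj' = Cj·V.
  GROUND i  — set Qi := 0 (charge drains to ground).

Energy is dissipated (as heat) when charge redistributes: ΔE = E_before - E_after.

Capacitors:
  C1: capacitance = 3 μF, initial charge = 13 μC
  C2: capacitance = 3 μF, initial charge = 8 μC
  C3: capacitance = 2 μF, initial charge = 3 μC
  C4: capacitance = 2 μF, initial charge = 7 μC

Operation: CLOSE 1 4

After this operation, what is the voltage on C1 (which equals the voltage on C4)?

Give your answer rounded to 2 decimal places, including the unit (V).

Answer: 4.00 V

Derivation:
Initial: C1(3μF, Q=13μC, V=4.33V), C2(3μF, Q=8μC, V=2.67V), C3(2μF, Q=3μC, V=1.50V), C4(2μF, Q=7μC, V=3.50V)
Op 1: CLOSE 1-4: Q_total=20.00, C_total=5.00, V=4.00; Q1=12.00, Q4=8.00; dissipated=0.417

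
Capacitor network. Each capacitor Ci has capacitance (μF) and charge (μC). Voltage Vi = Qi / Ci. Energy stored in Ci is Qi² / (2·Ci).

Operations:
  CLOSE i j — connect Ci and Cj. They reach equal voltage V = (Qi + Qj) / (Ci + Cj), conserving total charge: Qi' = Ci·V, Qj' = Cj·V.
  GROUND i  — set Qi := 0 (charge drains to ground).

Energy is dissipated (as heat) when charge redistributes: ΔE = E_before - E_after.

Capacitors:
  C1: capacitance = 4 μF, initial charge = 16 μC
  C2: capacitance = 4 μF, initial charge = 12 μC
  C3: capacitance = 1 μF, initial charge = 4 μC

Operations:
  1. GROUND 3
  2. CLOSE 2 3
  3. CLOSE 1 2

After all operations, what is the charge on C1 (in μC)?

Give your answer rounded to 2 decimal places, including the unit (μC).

Initial: C1(4μF, Q=16μC, V=4.00V), C2(4μF, Q=12μC, V=3.00V), C3(1μF, Q=4μC, V=4.00V)
Op 1: GROUND 3: Q3=0; energy lost=8.000
Op 2: CLOSE 2-3: Q_total=12.00, C_total=5.00, V=2.40; Q2=9.60, Q3=2.40; dissipated=3.600
Op 3: CLOSE 1-2: Q_total=25.60, C_total=8.00, V=3.20; Q1=12.80, Q2=12.80; dissipated=2.560
Final charges: Q1=12.80, Q2=12.80, Q3=2.40

Answer: 12.80 μC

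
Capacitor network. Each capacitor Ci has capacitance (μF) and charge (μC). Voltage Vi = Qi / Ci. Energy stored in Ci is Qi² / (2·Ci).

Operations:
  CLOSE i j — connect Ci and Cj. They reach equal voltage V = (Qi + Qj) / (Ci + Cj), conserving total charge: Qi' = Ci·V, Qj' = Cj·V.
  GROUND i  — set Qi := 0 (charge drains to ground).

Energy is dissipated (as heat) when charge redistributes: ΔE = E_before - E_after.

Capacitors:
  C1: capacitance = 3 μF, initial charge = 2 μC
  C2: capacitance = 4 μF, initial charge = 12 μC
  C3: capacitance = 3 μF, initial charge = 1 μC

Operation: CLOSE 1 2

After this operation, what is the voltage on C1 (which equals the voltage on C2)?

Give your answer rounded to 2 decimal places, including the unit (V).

Initial: C1(3μF, Q=2μC, V=0.67V), C2(4μF, Q=12μC, V=3.00V), C3(3μF, Q=1μC, V=0.33V)
Op 1: CLOSE 1-2: Q_total=14.00, C_total=7.00, V=2.00; Q1=6.00, Q2=8.00; dissipated=4.667

Answer: 2.00 V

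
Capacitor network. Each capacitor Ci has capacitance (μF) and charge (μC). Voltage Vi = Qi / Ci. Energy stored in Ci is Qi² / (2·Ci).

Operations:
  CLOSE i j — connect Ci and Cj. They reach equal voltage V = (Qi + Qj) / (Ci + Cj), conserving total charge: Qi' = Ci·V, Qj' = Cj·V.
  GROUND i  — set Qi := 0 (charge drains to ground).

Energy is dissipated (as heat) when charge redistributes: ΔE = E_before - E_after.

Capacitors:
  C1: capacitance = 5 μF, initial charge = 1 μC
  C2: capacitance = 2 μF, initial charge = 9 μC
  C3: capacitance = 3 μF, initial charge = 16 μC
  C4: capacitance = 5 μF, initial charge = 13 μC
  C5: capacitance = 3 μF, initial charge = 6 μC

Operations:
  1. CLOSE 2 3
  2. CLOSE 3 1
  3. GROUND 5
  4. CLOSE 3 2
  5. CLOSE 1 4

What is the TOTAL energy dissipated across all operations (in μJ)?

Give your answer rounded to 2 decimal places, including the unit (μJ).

Initial: C1(5μF, Q=1μC, V=0.20V), C2(2μF, Q=9μC, V=4.50V), C3(3μF, Q=16μC, V=5.33V), C4(5μF, Q=13μC, V=2.60V), C5(3μF, Q=6μC, V=2.00V)
Op 1: CLOSE 2-3: Q_total=25.00, C_total=5.00, V=5.00; Q2=10.00, Q3=15.00; dissipated=0.417
Op 2: CLOSE 3-1: Q_total=16.00, C_total=8.00, V=2.00; Q3=6.00, Q1=10.00; dissipated=21.600
Op 3: GROUND 5: Q5=0; energy lost=6.000
Op 4: CLOSE 3-2: Q_total=16.00, C_total=5.00, V=3.20; Q3=9.60, Q2=6.40; dissipated=5.400
Op 5: CLOSE 1-4: Q_total=23.00, C_total=10.00, V=2.30; Q1=11.50, Q4=11.50; dissipated=0.450
Total dissipated: 33.867 μJ

Answer: 33.87 μJ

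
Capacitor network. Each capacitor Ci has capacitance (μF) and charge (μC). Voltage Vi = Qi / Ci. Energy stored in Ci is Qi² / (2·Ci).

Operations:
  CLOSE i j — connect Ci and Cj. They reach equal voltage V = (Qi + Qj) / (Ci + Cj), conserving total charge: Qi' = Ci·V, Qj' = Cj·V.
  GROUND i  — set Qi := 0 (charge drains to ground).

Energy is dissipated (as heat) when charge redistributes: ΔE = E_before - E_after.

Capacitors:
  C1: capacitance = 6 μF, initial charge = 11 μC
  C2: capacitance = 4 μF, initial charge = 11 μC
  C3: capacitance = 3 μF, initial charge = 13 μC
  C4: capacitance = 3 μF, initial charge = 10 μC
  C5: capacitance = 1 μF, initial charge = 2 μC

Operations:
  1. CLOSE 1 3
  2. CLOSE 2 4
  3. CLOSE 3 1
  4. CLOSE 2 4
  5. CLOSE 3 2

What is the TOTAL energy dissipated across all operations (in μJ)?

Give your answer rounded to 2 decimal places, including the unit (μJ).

Initial: C1(6μF, Q=11μC, V=1.83V), C2(4μF, Q=11μC, V=2.75V), C3(3μF, Q=13μC, V=4.33V), C4(3μF, Q=10μC, V=3.33V), C5(1μF, Q=2μC, V=2.00V)
Op 1: CLOSE 1-3: Q_total=24.00, C_total=9.00, V=2.67; Q1=16.00, Q3=8.00; dissipated=6.250
Op 2: CLOSE 2-4: Q_total=21.00, C_total=7.00, V=3.00; Q2=12.00, Q4=9.00; dissipated=0.292
Op 3: CLOSE 3-1: Q_total=24.00, C_total=9.00, V=2.67; Q3=8.00, Q1=16.00; dissipated=0.000
Op 4: CLOSE 2-4: Q_total=21.00, C_total=7.00, V=3.00; Q2=12.00, Q4=9.00; dissipated=0.000
Op 5: CLOSE 3-2: Q_total=20.00, C_total=7.00, V=2.86; Q3=8.57, Q2=11.43; dissipated=0.095
Total dissipated: 6.637 μJ

Answer: 6.64 μJ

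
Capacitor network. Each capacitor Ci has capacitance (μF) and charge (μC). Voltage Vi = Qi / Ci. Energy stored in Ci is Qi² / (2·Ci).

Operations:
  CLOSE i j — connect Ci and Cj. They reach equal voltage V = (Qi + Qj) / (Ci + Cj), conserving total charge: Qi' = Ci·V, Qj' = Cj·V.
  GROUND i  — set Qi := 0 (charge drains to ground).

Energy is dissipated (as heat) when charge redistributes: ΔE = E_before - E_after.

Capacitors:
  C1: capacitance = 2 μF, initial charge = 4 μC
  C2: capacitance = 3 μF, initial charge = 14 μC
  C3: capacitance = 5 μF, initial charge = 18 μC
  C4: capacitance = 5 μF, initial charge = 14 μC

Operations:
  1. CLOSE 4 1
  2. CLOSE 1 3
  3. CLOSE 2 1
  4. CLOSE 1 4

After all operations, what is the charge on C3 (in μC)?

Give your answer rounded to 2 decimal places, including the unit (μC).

Initial: C1(2μF, Q=4μC, V=2.00V), C2(3μF, Q=14μC, V=4.67V), C3(5μF, Q=18μC, V=3.60V), C4(5μF, Q=14μC, V=2.80V)
Op 1: CLOSE 4-1: Q_total=18.00, C_total=7.00, V=2.57; Q4=12.86, Q1=5.14; dissipated=0.457
Op 2: CLOSE 1-3: Q_total=23.14, C_total=7.00, V=3.31; Q1=6.61, Q3=16.53; dissipated=0.756
Op 3: CLOSE 2-1: Q_total=20.61, C_total=5.00, V=4.12; Q2=12.37, Q1=8.24; dissipated=1.111
Op 4: CLOSE 1-4: Q_total=21.10, C_total=7.00, V=3.01; Q1=6.03, Q4=15.07; dissipated=1.718
Final charges: Q1=6.03, Q2=12.37, Q3=16.53, Q4=15.07

Answer: 16.53 μC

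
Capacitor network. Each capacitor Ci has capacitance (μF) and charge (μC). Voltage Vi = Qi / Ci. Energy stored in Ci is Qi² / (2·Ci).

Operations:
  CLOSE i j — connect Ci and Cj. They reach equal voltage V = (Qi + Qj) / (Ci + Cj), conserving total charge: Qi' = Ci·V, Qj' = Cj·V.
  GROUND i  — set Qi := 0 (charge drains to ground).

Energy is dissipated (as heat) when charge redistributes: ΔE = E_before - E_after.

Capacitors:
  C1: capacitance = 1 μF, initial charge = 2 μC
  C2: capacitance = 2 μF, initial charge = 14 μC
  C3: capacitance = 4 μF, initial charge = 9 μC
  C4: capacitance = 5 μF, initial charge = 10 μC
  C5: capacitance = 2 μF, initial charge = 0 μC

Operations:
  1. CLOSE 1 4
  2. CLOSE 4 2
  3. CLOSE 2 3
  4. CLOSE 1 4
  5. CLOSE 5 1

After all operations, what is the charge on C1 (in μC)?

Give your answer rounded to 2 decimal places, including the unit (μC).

Initial: C1(1μF, Q=2μC, V=2.00V), C2(2μF, Q=14μC, V=7.00V), C3(4μF, Q=9μC, V=2.25V), C4(5μF, Q=10μC, V=2.00V), C5(2μF, Q=0μC, V=0.00V)
Op 1: CLOSE 1-4: Q_total=12.00, C_total=6.00, V=2.00; Q1=2.00, Q4=10.00; dissipated=0.000
Op 2: CLOSE 4-2: Q_total=24.00, C_total=7.00, V=3.43; Q4=17.14, Q2=6.86; dissipated=17.857
Op 3: CLOSE 2-3: Q_total=15.86, C_total=6.00, V=2.64; Q2=5.29, Q3=10.57; dissipated=0.926
Op 4: CLOSE 1-4: Q_total=19.14, C_total=6.00, V=3.19; Q1=3.19, Q4=15.95; dissipated=0.850
Op 5: CLOSE 5-1: Q_total=3.19, C_total=3.00, V=1.06; Q5=2.13, Q1=1.06; dissipated=3.393
Final charges: Q1=1.06, Q2=5.29, Q3=10.57, Q4=15.95, Q5=2.13

Answer: 1.06 μC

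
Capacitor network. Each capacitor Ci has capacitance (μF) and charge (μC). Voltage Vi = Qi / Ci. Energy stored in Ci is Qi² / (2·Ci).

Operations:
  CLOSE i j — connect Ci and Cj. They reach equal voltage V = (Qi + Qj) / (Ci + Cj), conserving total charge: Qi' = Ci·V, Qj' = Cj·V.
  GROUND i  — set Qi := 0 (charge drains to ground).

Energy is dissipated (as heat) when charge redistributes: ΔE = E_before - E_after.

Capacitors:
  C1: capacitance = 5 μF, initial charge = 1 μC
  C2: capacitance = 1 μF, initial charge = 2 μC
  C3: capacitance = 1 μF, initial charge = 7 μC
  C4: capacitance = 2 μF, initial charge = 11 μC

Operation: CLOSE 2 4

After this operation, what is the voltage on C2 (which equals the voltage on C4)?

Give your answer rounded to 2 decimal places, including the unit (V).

Initial: C1(5μF, Q=1μC, V=0.20V), C2(1μF, Q=2μC, V=2.00V), C3(1μF, Q=7μC, V=7.00V), C4(2μF, Q=11μC, V=5.50V)
Op 1: CLOSE 2-4: Q_total=13.00, C_total=3.00, V=4.33; Q2=4.33, Q4=8.67; dissipated=4.083

Answer: 4.33 V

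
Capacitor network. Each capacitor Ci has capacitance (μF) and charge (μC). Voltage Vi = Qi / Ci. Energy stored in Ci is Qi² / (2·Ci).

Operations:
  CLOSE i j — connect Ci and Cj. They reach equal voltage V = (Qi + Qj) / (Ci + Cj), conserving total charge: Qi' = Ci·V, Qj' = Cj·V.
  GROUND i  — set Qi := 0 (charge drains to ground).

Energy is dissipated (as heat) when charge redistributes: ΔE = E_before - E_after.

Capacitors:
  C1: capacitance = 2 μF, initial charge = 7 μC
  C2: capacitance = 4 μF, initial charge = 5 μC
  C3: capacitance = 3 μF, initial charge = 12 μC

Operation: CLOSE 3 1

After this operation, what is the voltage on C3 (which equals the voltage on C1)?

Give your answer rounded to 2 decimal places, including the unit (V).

Initial: C1(2μF, Q=7μC, V=3.50V), C2(4μF, Q=5μC, V=1.25V), C3(3μF, Q=12μC, V=4.00V)
Op 1: CLOSE 3-1: Q_total=19.00, C_total=5.00, V=3.80; Q3=11.40, Q1=7.60; dissipated=0.150

Answer: 3.80 V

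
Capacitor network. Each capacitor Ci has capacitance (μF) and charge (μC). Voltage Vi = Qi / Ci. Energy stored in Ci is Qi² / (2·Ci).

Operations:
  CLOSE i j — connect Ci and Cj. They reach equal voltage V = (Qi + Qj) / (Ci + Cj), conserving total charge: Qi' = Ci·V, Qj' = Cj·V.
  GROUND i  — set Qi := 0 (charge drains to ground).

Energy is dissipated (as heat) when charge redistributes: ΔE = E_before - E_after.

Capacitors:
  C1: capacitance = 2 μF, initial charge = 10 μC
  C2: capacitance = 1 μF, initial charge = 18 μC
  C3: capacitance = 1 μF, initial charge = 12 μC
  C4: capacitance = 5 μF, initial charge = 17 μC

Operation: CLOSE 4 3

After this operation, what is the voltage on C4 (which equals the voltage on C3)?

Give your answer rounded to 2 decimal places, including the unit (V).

Answer: 4.83 V

Derivation:
Initial: C1(2μF, Q=10μC, V=5.00V), C2(1μF, Q=18μC, V=18.00V), C3(1μF, Q=12μC, V=12.00V), C4(5μF, Q=17μC, V=3.40V)
Op 1: CLOSE 4-3: Q_total=29.00, C_total=6.00, V=4.83; Q4=24.17, Q3=4.83; dissipated=30.817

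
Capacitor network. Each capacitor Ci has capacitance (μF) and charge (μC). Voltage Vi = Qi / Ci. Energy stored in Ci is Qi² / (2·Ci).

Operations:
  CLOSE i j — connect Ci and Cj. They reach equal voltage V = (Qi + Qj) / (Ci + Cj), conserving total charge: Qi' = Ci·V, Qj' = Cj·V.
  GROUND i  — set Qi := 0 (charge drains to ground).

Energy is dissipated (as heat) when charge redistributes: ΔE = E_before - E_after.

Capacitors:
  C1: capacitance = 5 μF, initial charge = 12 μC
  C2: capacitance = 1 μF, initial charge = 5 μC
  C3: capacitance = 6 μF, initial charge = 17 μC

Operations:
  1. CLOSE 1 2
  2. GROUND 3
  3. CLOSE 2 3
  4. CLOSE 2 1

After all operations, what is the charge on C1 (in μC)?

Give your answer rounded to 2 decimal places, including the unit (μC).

Initial: C1(5μF, Q=12μC, V=2.40V), C2(1μF, Q=5μC, V=5.00V), C3(6μF, Q=17μC, V=2.83V)
Op 1: CLOSE 1-2: Q_total=17.00, C_total=6.00, V=2.83; Q1=14.17, Q2=2.83; dissipated=2.817
Op 2: GROUND 3: Q3=0; energy lost=24.083
Op 3: CLOSE 2-3: Q_total=2.83, C_total=7.00, V=0.40; Q2=0.40, Q3=2.43; dissipated=3.440
Op 4: CLOSE 2-1: Q_total=14.57, C_total=6.00, V=2.43; Q2=2.43, Q1=12.14; dissipated=2.457
Final charges: Q1=12.14, Q2=2.43, Q3=2.43

Answer: 12.14 μC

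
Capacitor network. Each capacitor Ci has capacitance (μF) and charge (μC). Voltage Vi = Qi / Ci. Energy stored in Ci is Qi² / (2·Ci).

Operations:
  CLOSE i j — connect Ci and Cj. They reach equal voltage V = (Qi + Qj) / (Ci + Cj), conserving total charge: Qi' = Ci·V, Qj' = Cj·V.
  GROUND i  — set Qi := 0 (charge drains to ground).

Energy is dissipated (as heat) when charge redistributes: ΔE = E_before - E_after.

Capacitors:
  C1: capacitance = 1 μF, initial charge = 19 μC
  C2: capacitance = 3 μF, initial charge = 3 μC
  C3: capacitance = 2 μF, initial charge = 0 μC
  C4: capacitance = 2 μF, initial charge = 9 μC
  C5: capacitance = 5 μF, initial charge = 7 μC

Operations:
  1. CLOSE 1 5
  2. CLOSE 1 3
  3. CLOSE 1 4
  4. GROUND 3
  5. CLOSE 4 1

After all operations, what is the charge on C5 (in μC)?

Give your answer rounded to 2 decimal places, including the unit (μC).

Answer: 21.67 μC

Derivation:
Initial: C1(1μF, Q=19μC, V=19.00V), C2(3μF, Q=3μC, V=1.00V), C3(2μF, Q=0μC, V=0.00V), C4(2μF, Q=9μC, V=4.50V), C5(5μF, Q=7μC, V=1.40V)
Op 1: CLOSE 1-5: Q_total=26.00, C_total=6.00, V=4.33; Q1=4.33, Q5=21.67; dissipated=129.067
Op 2: CLOSE 1-3: Q_total=4.33, C_total=3.00, V=1.44; Q1=1.44, Q3=2.89; dissipated=6.259
Op 3: CLOSE 1-4: Q_total=10.44, C_total=3.00, V=3.48; Q1=3.48, Q4=6.96; dissipated=3.112
Op 4: GROUND 3: Q3=0; energy lost=2.086
Op 5: CLOSE 4-1: Q_total=10.44, C_total=3.00, V=3.48; Q4=6.96, Q1=3.48; dissipated=0.000
Final charges: Q1=3.48, Q2=3.00, Q3=0.00, Q4=6.96, Q5=21.67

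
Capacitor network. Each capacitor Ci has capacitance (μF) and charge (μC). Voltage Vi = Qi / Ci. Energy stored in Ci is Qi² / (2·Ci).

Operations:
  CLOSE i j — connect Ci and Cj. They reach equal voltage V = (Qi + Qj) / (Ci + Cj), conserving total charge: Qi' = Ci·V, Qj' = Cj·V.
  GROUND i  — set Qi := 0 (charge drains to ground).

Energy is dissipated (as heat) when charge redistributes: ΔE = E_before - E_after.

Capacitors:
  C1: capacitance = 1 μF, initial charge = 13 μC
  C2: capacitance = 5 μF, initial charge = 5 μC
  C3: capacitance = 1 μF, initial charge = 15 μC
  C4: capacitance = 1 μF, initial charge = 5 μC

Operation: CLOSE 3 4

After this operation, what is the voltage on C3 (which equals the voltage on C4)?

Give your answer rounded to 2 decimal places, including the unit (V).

Answer: 10.00 V

Derivation:
Initial: C1(1μF, Q=13μC, V=13.00V), C2(5μF, Q=5μC, V=1.00V), C3(1μF, Q=15μC, V=15.00V), C4(1μF, Q=5μC, V=5.00V)
Op 1: CLOSE 3-4: Q_total=20.00, C_total=2.00, V=10.00; Q3=10.00, Q4=10.00; dissipated=25.000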